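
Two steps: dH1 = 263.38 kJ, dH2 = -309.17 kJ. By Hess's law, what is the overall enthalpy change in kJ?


Hess's law: enthalpy is a state function, so add the step enthalpies.
dH_total = dH1 + dH2 = 263.38 + (-309.17)
dH_total = -45.79 kJ:

-45.79 kJ


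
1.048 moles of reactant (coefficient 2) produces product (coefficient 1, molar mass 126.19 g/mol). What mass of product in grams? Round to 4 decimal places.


Use the coefficient ratio to convert reactant moles to product moles, then multiply by the product's molar mass.
moles_P = moles_R * (coeff_P / coeff_R) = 1.048 * (1/2) = 0.524
mass_P = moles_P * M_P = 0.524 * 126.19
mass_P = 66.12356 g, rounded to 4 dp:

66.1236 g


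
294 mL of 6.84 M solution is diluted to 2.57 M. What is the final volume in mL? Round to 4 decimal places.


Dilution: M1*V1 = M2*V2, solve for V2.
V2 = M1*V1 / M2
V2 = 6.84 * 294 / 2.57
V2 = 2010.96 / 2.57
V2 = 782.47470817 mL, rounded to 4 dp:

782.4747 mL


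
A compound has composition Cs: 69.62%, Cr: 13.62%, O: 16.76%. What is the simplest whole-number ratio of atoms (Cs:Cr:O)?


Assume 100 g of compound, divide each mass% by atomic mass to get moles, then normalize by the smallest to get a raw atom ratio.
Moles per 100 g: Cs: 69.62/132.905 = 0.5238, Cr: 13.62/51.996 = 0.2619, O: 16.76/15.999 = 1.0476
Raw ratio (divide by min = 0.2619): Cs: 2.0, Cr: 1.0, O: 3.999
Multiply by 1 to clear fractions: Cs: 2.0 ~= 2, Cr: 1.0 ~= 1, O: 3.999 ~= 4
Reduce by GCD to get the simplest whole-number ratio:

2:1:4


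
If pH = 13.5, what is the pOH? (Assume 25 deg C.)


At 25 deg C, pH + pOH = 14.
pOH = 14 - pH = 14 - 13.5
pOH = 0.5:

0.50


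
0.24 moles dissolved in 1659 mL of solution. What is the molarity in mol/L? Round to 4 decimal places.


Convert volume to liters: V_L = V_mL / 1000.
V_L = 1659 / 1000 = 1.659 L
M = n / V_L = 0.24 / 1.659
M = 0.14466546 mol/L, rounded to 4 dp:

0.1447 mol/L


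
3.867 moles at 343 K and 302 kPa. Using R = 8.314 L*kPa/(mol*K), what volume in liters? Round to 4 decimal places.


PV = nRT, solve for V = nRT / P.
nRT = 3.867 * 8.314 * 343 = 11027.5316
V = 11027.5316 / 302
V = 36.5150053 L, rounded to 4 dp:

36.5150 L


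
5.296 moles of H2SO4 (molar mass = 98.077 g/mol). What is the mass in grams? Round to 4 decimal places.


mass = n * M
mass = 5.296 * 98.077
mass = 519.415792 g, rounded to 4 dp:

519.4158 g


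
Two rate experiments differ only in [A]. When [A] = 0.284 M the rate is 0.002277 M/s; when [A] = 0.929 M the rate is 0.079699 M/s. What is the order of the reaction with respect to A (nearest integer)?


Rate is proportional to [A]^n, so rate2/rate1 = ([A]2/[A]1)^n. Take logs to solve for n.
rate2/rate1 = 0.079699 / 0.002277 = 35.0018
[A]2/[A]1 = 0.929 / 0.284 = 3.2711
n = ln(35.0018) / ln(3.2711) = 3.0
Nearest integer order:

3


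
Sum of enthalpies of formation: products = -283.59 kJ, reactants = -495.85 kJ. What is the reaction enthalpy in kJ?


dH_rxn = sum(dH_f products) - sum(dH_f reactants)
dH_rxn = -283.59 - (-495.85)
dH_rxn = 212.26 kJ:

212.26 kJ


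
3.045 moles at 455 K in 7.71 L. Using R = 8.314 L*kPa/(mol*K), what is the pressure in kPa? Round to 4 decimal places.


PV = nRT, solve for P = nRT / V.
nRT = 3.045 * 8.314 * 455 = 11518.8391
P = 11518.8391 / 7.71
P = 1494.01285344 kPa, rounded to 4 dp:

1494.0129 kPa


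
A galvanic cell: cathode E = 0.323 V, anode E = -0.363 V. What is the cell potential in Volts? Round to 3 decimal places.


Standard cell potential: E_cell = E_cathode - E_anode.
E_cell = 0.323 - (-0.363)
E_cell = 0.686 V, rounded to 3 dp:

0.686 V


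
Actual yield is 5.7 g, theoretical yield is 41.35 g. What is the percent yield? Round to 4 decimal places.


% yield = 100 * actual / theoretical
% yield = 100 * 5.7 / 41.35
% yield = 13.78476421 %, rounded to 4 dp:

13.7848 %


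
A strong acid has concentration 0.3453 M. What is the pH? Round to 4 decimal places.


A strong acid dissociates completely, so [H+] equals the given concentration.
pH = -log10([H+]) = -log10(0.3453)
pH = 0.46180342, rounded to 4 dp:

0.4618


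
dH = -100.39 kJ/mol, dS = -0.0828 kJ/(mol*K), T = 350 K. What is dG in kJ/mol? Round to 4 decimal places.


Gibbs: dG = dH - T*dS (consistent units, dS already in kJ/(mol*K)).
T*dS = 350 * -0.0828 = -28.98
dG = -100.39 - (-28.98)
dG = -71.41 kJ/mol, rounded to 4 dp:

-71.4100 kJ/mol


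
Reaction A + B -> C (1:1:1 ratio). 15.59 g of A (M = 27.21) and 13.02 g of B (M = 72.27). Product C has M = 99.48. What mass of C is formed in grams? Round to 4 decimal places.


Find moles of each reactant; the smaller value is the limiting reagent in a 1:1:1 reaction, so moles_C equals moles of the limiter.
n_A = mass_A / M_A = 15.59 / 27.21 = 0.572951 mol
n_B = mass_B / M_B = 13.02 / 72.27 = 0.180158 mol
Limiting reagent: B (smaller), n_limiting = 0.180158 mol
mass_C = n_limiting * M_C = 0.180158 * 99.48
mass_C = 17.92211784 g, rounded to 4 dp:

17.9221 g


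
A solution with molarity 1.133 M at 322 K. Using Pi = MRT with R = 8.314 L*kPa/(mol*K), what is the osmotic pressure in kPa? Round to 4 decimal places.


Osmotic pressure (van't Hoff): Pi = M*R*T.
RT = 8.314 * 322 = 2677.108
Pi = 1.133 * 2677.108
Pi = 3033.163364 kPa, rounded to 4 dp:

3033.1634 kPa


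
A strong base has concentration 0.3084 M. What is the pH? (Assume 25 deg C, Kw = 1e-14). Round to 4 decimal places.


A strong base dissociates completely, so [OH-] equals the given concentration.
pOH = -log10([OH-]) = -log10(0.3084) = 0.510886
pH = 14 - pOH = 14 - 0.510886
pH = 13.489114, rounded to 4 dp:

13.4891


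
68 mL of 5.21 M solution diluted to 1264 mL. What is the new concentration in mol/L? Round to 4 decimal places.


Dilution: M1*V1 = M2*V2, solve for M2.
M2 = M1*V1 / V2
M2 = 5.21 * 68 / 1264
M2 = 354.28 / 1264
M2 = 0.28028481 mol/L, rounded to 4 dp:

0.2803 mol/L


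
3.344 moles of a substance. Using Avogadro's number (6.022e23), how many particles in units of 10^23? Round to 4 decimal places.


N = n * NA, then divide by 1e23 for the requested units.
N / 1e23 = n * 6.022
N / 1e23 = 3.344 * 6.022
N / 1e23 = 20.137568, rounded to 4 dp:

20.1376


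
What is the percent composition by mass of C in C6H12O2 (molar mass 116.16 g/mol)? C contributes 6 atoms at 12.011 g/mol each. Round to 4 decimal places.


pct = 100 * (n_elem * M_elem) / M_total
mass_contribution = 6 * 12.011 = 72.066 g/mol
pct = 100 * 72.066 / 116.16
pct = 62.04028926 %, rounded to 4 dp:

62.0403 %


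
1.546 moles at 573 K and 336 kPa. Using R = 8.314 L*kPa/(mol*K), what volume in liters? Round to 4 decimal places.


PV = nRT, solve for V = nRT / P.
nRT = 1.546 * 8.314 * 573 = 7365.0234
V = 7365.0234 / 336
V = 21.9197125 L, rounded to 4 dp:

21.9197 L


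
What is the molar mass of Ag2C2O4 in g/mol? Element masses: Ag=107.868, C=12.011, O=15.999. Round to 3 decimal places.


M = sum(count * atomic_mass) over atoms.
M = 2*107.868 + 2*12.011 + 4*15.999
M = 215.736 + 24.022 + 63.996
M = 303.754 g/mol, rounded to 3 dp:

303.754 g/mol


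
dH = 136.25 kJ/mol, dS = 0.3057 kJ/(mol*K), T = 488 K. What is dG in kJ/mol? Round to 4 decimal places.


Gibbs: dG = dH - T*dS (consistent units, dS already in kJ/(mol*K)).
T*dS = 488 * 0.3057 = 149.1816
dG = 136.25 - (149.1816)
dG = -12.9316 kJ/mol, rounded to 4 dp:

-12.9316 kJ/mol


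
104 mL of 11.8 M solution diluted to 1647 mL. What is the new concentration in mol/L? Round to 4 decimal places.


Dilution: M1*V1 = M2*V2, solve for M2.
M2 = M1*V1 / V2
M2 = 11.8 * 104 / 1647
M2 = 1227.2 / 1647
M2 = 0.74511233 mol/L, rounded to 4 dp:

0.7451 mol/L


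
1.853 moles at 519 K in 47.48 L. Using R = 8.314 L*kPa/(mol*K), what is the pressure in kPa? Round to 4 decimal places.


PV = nRT, solve for P = nRT / V.
nRT = 1.853 * 8.314 * 519 = 7995.632
P = 7995.632 / 47.48
P = 168.4 kPa, rounded to 4 dp:

168.4000 kPa


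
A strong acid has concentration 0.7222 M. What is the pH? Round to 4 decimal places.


A strong acid dissociates completely, so [H+] equals the given concentration.
pH = -log10([H+]) = -log10(0.7222)
pH = 0.14134252, rounded to 4 dp:

0.1413


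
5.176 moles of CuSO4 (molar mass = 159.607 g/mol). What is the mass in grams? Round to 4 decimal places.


mass = n * M
mass = 5.176 * 159.607
mass = 826.125832 g, rounded to 4 dp:

826.1258 g


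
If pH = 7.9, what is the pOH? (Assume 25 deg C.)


At 25 deg C, pH + pOH = 14.
pOH = 14 - pH = 14 - 7.9
pOH = 6.1:

6.10


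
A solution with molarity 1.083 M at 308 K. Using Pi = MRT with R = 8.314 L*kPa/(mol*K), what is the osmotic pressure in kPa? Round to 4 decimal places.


Osmotic pressure (van't Hoff): Pi = M*R*T.
RT = 8.314 * 308 = 2560.712
Pi = 1.083 * 2560.712
Pi = 2773.251096 kPa, rounded to 4 dp:

2773.2511 kPa


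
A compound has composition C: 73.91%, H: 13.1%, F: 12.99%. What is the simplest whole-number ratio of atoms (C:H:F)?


Assume 100 g of compound, divide each mass% by atomic mass to get moles, then normalize by the smallest to get a raw atom ratio.
Moles per 100 g: C: 73.91/12.011 = 6.1535, H: 13.1/1.008 = 12.996, F: 12.99/18.998 = 0.6838
Raw ratio (divide by min = 0.6838): C: 9.0, H: 19.007, F: 1.0
Multiply by 1 to clear fractions: C: 9.0 ~= 9, H: 19.007 ~= 19, F: 1.0 ~= 1
Reduce by GCD to get the simplest whole-number ratio:

9:19:1


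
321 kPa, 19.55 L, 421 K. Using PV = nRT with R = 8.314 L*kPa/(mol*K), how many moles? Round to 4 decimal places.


PV = nRT, solve for n = PV / (RT).
PV = 321 * 19.55 = 6275.55
RT = 8.314 * 421 = 3500.194
n = 6275.55 / 3500.194
n = 1.79291491 mol, rounded to 4 dp:

1.7929 mol


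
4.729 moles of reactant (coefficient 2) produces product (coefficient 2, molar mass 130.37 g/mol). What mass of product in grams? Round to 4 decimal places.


Use the coefficient ratio to convert reactant moles to product moles, then multiply by the product's molar mass.
moles_P = moles_R * (coeff_P / coeff_R) = 4.729 * (2/2) = 4.729
mass_P = moles_P * M_P = 4.729 * 130.37
mass_P = 616.51973 g, rounded to 4 dp:

616.5197 g


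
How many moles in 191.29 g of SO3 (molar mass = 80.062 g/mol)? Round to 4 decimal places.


n = mass / M
n = 191.29 / 80.062
n = 2.38927331 mol, rounded to 4 dp:

2.3893 mol


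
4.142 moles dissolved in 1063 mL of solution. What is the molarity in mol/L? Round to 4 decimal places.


Convert volume to liters: V_L = V_mL / 1000.
V_L = 1063 / 1000 = 1.063 L
M = n / V_L = 4.142 / 1.063
M = 3.89651929 mol/L, rounded to 4 dp:

3.8965 mol/L


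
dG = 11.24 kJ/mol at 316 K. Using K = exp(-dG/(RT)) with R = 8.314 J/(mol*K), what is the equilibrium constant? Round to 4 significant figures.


dG is in kJ/mol; multiply by 1000 to match R in J/(mol*K).
RT = 8.314 * 316 = 2627.224 J/mol
exponent = -dG*1000 / (RT) = -(11.24*1000) / 2627.224 = -4.27828004
K = exp(-4.27828004)
K = 0.013866491, rounded to 4 significant figures:

0.01387


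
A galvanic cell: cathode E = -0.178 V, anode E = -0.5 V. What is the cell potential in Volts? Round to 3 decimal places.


Standard cell potential: E_cell = E_cathode - E_anode.
E_cell = -0.178 - (-0.5)
E_cell = 0.322 V, rounded to 3 dp:

0.322 V


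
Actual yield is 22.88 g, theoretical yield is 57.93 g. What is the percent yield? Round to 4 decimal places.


% yield = 100 * actual / theoretical
% yield = 100 * 22.88 / 57.93
% yield = 39.49594338 %, rounded to 4 dp:

39.4959 %


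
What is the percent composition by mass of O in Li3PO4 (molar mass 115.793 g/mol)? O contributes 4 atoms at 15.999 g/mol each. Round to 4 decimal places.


pct = 100 * (n_elem * M_elem) / M_total
mass_contribution = 4 * 15.999 = 63.996 g/mol
pct = 100 * 63.996 / 115.793
pct = 55.26758958 %, rounded to 4 dp:

55.2676 %


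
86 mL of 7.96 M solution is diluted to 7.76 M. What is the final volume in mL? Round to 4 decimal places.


Dilution: M1*V1 = M2*V2, solve for V2.
V2 = M1*V1 / M2
V2 = 7.96 * 86 / 7.76
V2 = 684.56 / 7.76
V2 = 88.21649485 mL, rounded to 4 dp:

88.2165 mL


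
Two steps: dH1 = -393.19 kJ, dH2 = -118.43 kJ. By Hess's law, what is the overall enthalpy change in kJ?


Hess's law: enthalpy is a state function, so add the step enthalpies.
dH_total = dH1 + dH2 = -393.19 + (-118.43)
dH_total = -511.62 kJ:

-511.62 kJ


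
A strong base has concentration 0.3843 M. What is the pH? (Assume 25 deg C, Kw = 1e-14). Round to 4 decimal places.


A strong base dissociates completely, so [OH-] equals the given concentration.
pOH = -log10([OH-]) = -log10(0.3843) = 0.41533
pH = 14 - pOH = 14 - 0.41533
pH = 13.58467, rounded to 4 dp:

13.5847


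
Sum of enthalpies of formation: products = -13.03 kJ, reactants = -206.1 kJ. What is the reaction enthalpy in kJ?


dH_rxn = sum(dH_f products) - sum(dH_f reactants)
dH_rxn = -13.03 - (-206.1)
dH_rxn = 193.07 kJ:

193.07 kJ


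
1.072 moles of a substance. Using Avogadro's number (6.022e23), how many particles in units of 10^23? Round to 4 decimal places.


N = n * NA, then divide by 1e23 for the requested units.
N / 1e23 = n * 6.022
N / 1e23 = 1.072 * 6.022
N / 1e23 = 6.455584, rounded to 4 dp:

6.4556


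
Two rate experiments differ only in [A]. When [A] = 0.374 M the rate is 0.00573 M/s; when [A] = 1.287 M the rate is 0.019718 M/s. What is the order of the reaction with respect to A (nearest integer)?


Rate is proportional to [A]^n, so rate2/rate1 = ([A]2/[A]1)^n. Take logs to solve for n.
rate2/rate1 = 0.019718 / 0.00573 = 3.4412
[A]2/[A]1 = 1.287 / 0.374 = 3.4412
n = ln(3.4412) / ln(3.4412) = 1.0
Nearest integer order:

1


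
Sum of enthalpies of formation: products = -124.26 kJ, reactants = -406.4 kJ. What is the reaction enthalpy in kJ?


dH_rxn = sum(dH_f products) - sum(dH_f reactants)
dH_rxn = -124.26 - (-406.4)
dH_rxn = 282.14 kJ:

282.14 kJ


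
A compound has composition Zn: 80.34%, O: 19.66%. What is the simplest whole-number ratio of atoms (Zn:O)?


Assume 100 g of compound, divide each mass% by atomic mass to get moles, then normalize by the smallest to get a raw atom ratio.
Moles per 100 g: Zn: 80.34/65.38 = 1.2288, O: 19.66/15.999 = 1.2288
Raw ratio (divide by min = 1.2288): Zn: 1.0, O: 1.0
Multiply by 1 to clear fractions: Zn: 1.0 ~= 1, O: 1.0 ~= 1
Reduce by GCD to get the simplest whole-number ratio:

1:1


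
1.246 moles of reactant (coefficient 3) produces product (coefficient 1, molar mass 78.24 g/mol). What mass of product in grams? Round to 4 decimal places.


Use the coefficient ratio to convert reactant moles to product moles, then multiply by the product's molar mass.
moles_P = moles_R * (coeff_P / coeff_R) = 1.246 * (1/3) = 0.415333
mass_P = moles_P * M_P = 0.415333 * 78.24
mass_P = 32.49565392 g, rounded to 4 dp:

32.4957 g


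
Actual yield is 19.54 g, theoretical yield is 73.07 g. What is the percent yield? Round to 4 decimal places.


% yield = 100 * actual / theoretical
% yield = 100 * 19.54 / 73.07
% yield = 26.74148077 %, rounded to 4 dp:

26.7415 %


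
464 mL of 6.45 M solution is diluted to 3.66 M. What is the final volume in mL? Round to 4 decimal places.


Dilution: M1*V1 = M2*V2, solve for V2.
V2 = M1*V1 / M2
V2 = 6.45 * 464 / 3.66
V2 = 2992.8 / 3.66
V2 = 817.70491803 mL, rounded to 4 dp:

817.7049 mL


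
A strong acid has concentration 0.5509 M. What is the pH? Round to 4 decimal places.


A strong acid dissociates completely, so [H+] equals the given concentration.
pH = -log10([H+]) = -log10(0.5509)
pH = 0.25892723, rounded to 4 dp:

0.2589


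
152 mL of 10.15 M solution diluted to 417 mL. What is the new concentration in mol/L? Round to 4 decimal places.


Dilution: M1*V1 = M2*V2, solve for M2.
M2 = M1*V1 / V2
M2 = 10.15 * 152 / 417
M2 = 1542.8 / 417
M2 = 3.69976019 mol/L, rounded to 4 dp:

3.6998 mol/L


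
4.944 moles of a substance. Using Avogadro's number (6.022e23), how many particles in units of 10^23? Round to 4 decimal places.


N = n * NA, then divide by 1e23 for the requested units.
N / 1e23 = n * 6.022
N / 1e23 = 4.944 * 6.022
N / 1e23 = 29.772768, rounded to 4 dp:

29.7728


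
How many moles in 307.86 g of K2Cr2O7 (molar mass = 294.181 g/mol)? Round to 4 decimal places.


n = mass / M
n = 307.86 / 294.181
n = 1.04649858 mol, rounded to 4 dp:

1.0465 mol


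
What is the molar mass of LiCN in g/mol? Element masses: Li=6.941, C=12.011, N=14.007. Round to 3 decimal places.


M = sum(count * atomic_mass) over atoms.
M = 1*6.941 + 1*12.011 + 1*14.007
M = 6.941 + 12.011 + 14.007
M = 32.959 g/mol, rounded to 3 dp:

32.959 g/mol


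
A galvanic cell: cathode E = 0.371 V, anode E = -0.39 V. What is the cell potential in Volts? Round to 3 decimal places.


Standard cell potential: E_cell = E_cathode - E_anode.
E_cell = 0.371 - (-0.39)
E_cell = 0.761 V, rounded to 3 dp:

0.761 V


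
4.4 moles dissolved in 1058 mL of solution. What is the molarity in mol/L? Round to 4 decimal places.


Convert volume to liters: V_L = V_mL / 1000.
V_L = 1058 / 1000 = 1.058 L
M = n / V_L = 4.4 / 1.058
M = 4.15879017 mol/L, rounded to 4 dp:

4.1588 mol/L


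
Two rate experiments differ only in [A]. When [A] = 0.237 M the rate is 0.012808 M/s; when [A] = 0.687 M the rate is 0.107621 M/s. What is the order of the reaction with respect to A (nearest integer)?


Rate is proportional to [A]^n, so rate2/rate1 = ([A]2/[A]1)^n. Take logs to solve for n.
rate2/rate1 = 0.107621 / 0.012808 = 8.4026
[A]2/[A]1 = 0.687 / 0.237 = 2.8987
n = ln(8.4026) / ln(2.8987) = 2.0
Nearest integer order:

2


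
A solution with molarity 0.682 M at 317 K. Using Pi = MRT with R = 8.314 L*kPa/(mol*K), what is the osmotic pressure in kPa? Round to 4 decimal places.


Osmotic pressure (van't Hoff): Pi = M*R*T.
RT = 8.314 * 317 = 2635.538
Pi = 0.682 * 2635.538
Pi = 1797.436916 kPa, rounded to 4 dp:

1797.4369 kPa


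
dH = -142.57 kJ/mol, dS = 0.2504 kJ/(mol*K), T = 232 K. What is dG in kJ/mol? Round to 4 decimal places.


Gibbs: dG = dH - T*dS (consistent units, dS already in kJ/(mol*K)).
T*dS = 232 * 0.2504 = 58.0928
dG = -142.57 - (58.0928)
dG = -200.6628 kJ/mol, rounded to 4 dp:

-200.6628 kJ/mol


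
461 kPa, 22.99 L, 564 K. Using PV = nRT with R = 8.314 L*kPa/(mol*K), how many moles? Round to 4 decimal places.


PV = nRT, solve for n = PV / (RT).
PV = 461 * 22.99 = 10598.39
RT = 8.314 * 564 = 4689.096
n = 10598.39 / 4689.096
n = 2.26022031 mol, rounded to 4 dp:

2.2602 mol


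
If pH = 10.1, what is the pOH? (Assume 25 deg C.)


At 25 deg C, pH + pOH = 14.
pOH = 14 - pH = 14 - 10.1
pOH = 3.9:

3.90


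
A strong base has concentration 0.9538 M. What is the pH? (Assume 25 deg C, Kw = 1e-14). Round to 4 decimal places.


A strong base dissociates completely, so [OH-] equals the given concentration.
pOH = -log10([OH-]) = -log10(0.9538) = 0.020543
pH = 14 - pOH = 14 - 0.020543
pH = 13.979457, rounded to 4 dp:

13.9795


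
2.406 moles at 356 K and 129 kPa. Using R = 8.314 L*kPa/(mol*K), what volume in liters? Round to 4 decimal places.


PV = nRT, solve for V = nRT / P.
nRT = 2.406 * 8.314 * 356 = 7121.2403
V = 7121.2403 / 129
V = 55.20341318 L, rounded to 4 dp:

55.2034 L


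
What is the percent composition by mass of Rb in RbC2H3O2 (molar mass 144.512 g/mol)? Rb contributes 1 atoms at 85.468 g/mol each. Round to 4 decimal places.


pct = 100 * (n_elem * M_elem) / M_total
mass_contribution = 1 * 85.468 = 85.468 g/mol
pct = 100 * 85.468 / 144.512
pct = 59.14249336 %, rounded to 4 dp:

59.1425 %


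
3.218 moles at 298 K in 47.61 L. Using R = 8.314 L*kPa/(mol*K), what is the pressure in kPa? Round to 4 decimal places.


PV = nRT, solve for P = nRT / V.
nRT = 3.218 * 8.314 * 298 = 7972.8267
P = 7972.8267 / 47.61
P = 167.46117832 kPa, rounded to 4 dp:

167.4612 kPa


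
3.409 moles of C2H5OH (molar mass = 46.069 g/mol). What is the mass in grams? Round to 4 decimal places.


mass = n * M
mass = 3.409 * 46.069
mass = 157.049221 g, rounded to 4 dp:

157.0492 g


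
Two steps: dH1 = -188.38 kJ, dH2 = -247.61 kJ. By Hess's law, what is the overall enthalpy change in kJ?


Hess's law: enthalpy is a state function, so add the step enthalpies.
dH_total = dH1 + dH2 = -188.38 + (-247.61)
dH_total = -435.99 kJ:

-435.99 kJ


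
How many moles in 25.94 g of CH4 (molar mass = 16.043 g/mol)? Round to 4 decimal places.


n = mass / M
n = 25.94 / 16.043
n = 1.61690457 mol, rounded to 4 dp:

1.6169 mol


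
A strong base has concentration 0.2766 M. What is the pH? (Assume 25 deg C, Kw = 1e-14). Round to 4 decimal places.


A strong base dissociates completely, so [OH-] equals the given concentration.
pOH = -log10([OH-]) = -log10(0.2766) = 0.558148
pH = 14 - pOH = 14 - 0.558148
pH = 13.441852, rounded to 4 dp:

13.4419


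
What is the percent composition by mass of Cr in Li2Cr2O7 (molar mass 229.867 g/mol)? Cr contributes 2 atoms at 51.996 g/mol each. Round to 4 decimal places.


pct = 100 * (n_elem * M_elem) / M_total
mass_contribution = 2 * 51.996 = 103.992 g/mol
pct = 100 * 103.992 / 229.867
pct = 45.24007361 %, rounded to 4 dp:

45.2401 %


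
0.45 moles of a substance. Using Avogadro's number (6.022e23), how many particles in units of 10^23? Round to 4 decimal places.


N = n * NA, then divide by 1e23 for the requested units.
N / 1e23 = n * 6.022
N / 1e23 = 0.45 * 6.022
N / 1e23 = 2.7099, rounded to 4 dp:

2.7099


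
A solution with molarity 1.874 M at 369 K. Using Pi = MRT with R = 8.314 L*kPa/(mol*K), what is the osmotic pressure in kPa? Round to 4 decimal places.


Osmotic pressure (van't Hoff): Pi = M*R*T.
RT = 8.314 * 369 = 3067.866
Pi = 1.874 * 3067.866
Pi = 5749.180884 kPa, rounded to 4 dp:

5749.1809 kPa


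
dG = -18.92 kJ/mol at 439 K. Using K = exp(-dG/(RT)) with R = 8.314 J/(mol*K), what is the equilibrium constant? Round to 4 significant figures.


dG is in kJ/mol; multiply by 1000 to match R in J/(mol*K).
RT = 8.314 * 439 = 3649.846 J/mol
exponent = -dG*1000 / (RT) = -(-18.92*1000) / 3649.846 = 5.18378036
K = exp(5.18378036)
K = 178.35579, rounded to 4 significant figures:

178.4


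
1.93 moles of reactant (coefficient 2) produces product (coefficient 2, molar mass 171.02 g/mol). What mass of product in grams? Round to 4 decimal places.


Use the coefficient ratio to convert reactant moles to product moles, then multiply by the product's molar mass.
moles_P = moles_R * (coeff_P / coeff_R) = 1.93 * (2/2) = 1.93
mass_P = moles_P * M_P = 1.93 * 171.02
mass_P = 330.0686 g, rounded to 4 dp:

330.0686 g


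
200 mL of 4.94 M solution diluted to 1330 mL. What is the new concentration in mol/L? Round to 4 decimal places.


Dilution: M1*V1 = M2*V2, solve for M2.
M2 = M1*V1 / V2
M2 = 4.94 * 200 / 1330
M2 = 988.0 / 1330
M2 = 0.74285714 mol/L, rounded to 4 dp:

0.7429 mol/L


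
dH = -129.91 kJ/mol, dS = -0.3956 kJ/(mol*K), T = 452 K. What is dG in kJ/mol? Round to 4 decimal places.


Gibbs: dG = dH - T*dS (consistent units, dS already in kJ/(mol*K)).
T*dS = 452 * -0.3956 = -178.8112
dG = -129.91 - (-178.8112)
dG = 48.9012 kJ/mol, rounded to 4 dp:

48.9012 kJ/mol


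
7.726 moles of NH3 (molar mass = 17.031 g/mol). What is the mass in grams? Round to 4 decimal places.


mass = n * M
mass = 7.726 * 17.031
mass = 131.581506 g, rounded to 4 dp:

131.5815 g


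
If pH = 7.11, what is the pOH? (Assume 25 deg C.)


At 25 deg C, pH + pOH = 14.
pOH = 14 - pH = 14 - 7.11
pOH = 6.89:

6.89


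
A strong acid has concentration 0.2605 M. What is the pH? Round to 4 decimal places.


A strong acid dissociates completely, so [H+] equals the given concentration.
pH = -log10([H+]) = -log10(0.2605)
pH = 0.58419227, rounded to 4 dp:

0.5842


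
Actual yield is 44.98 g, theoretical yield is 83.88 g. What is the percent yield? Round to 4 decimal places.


% yield = 100 * actual / theoretical
% yield = 100 * 44.98 / 83.88
% yield = 53.62422508 %, rounded to 4 dp:

53.6242 %


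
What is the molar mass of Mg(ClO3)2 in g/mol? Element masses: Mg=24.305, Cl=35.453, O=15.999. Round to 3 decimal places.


M = sum(count * atomic_mass) over atoms.
M = 1*24.305 + 2*35.453 + 6*15.999
M = 24.305 + 70.906 + 95.994
M = 191.205 g/mol, rounded to 3 dp:

191.205 g/mol


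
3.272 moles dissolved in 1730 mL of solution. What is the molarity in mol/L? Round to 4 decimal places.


Convert volume to liters: V_L = V_mL / 1000.
V_L = 1730 / 1000 = 1.73 L
M = n / V_L = 3.272 / 1.73
M = 1.89132948 mol/L, rounded to 4 dp:

1.8913 mol/L


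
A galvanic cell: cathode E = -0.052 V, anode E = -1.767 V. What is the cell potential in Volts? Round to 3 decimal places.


Standard cell potential: E_cell = E_cathode - E_anode.
E_cell = -0.052 - (-1.767)
E_cell = 1.715 V, rounded to 3 dp:

1.715 V


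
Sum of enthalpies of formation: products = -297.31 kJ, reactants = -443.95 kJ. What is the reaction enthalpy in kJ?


dH_rxn = sum(dH_f products) - sum(dH_f reactants)
dH_rxn = -297.31 - (-443.95)
dH_rxn = 146.64 kJ:

146.64 kJ


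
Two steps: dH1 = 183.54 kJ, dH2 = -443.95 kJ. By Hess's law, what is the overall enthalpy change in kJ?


Hess's law: enthalpy is a state function, so add the step enthalpies.
dH_total = dH1 + dH2 = 183.54 + (-443.95)
dH_total = -260.41 kJ:

-260.41 kJ


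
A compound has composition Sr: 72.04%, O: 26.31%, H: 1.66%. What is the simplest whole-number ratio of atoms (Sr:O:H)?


Assume 100 g of compound, divide each mass% by atomic mass to get moles, then normalize by the smallest to get a raw atom ratio.
Moles per 100 g: Sr: 72.04/87.62 = 0.8222, O: 26.31/15.999 = 1.6445, H: 1.66/1.008 = 1.6468
Raw ratio (divide by min = 0.8222): Sr: 1.0, O: 2.0, H: 2.003
Multiply by 1 to clear fractions: Sr: 1.0 ~= 1, O: 2.0 ~= 2, H: 2.003 ~= 2
Reduce by GCD to get the simplest whole-number ratio:

1:2:2


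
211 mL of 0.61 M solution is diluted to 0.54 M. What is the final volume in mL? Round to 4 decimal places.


Dilution: M1*V1 = M2*V2, solve for V2.
V2 = M1*V1 / M2
V2 = 0.61 * 211 / 0.54
V2 = 128.71 / 0.54
V2 = 238.35185185 mL, rounded to 4 dp:

238.3519 mL


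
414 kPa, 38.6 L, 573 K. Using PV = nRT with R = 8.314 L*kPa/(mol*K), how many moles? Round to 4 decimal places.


PV = nRT, solve for n = PV / (RT).
PV = 414 * 38.6 = 15980.4
RT = 8.314 * 573 = 4763.922
n = 15980.4 / 4763.922
n = 3.35446298 mol, rounded to 4 dp:

3.3545 mol


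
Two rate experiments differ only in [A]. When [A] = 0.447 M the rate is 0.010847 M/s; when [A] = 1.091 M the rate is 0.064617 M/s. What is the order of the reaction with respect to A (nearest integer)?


Rate is proportional to [A]^n, so rate2/rate1 = ([A]2/[A]1)^n. Take logs to solve for n.
rate2/rate1 = 0.064617 / 0.010847 = 5.9571
[A]2/[A]1 = 1.091 / 0.447 = 2.4407
n = ln(5.9571) / ln(2.4407) = 2.0
Nearest integer order:

2


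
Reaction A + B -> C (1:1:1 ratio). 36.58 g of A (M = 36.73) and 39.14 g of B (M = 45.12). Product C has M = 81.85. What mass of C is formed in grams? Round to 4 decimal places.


Find moles of each reactant; the smaller value is the limiting reagent in a 1:1:1 reaction, so moles_C equals moles of the limiter.
n_A = mass_A / M_A = 36.58 / 36.73 = 0.995916 mol
n_B = mass_B / M_B = 39.14 / 45.12 = 0.867465 mol
Limiting reagent: B (smaller), n_limiting = 0.867465 mol
mass_C = n_limiting * M_C = 0.867465 * 81.85
mass_C = 71.00201025 g, rounded to 4 dp:

71.0020 g


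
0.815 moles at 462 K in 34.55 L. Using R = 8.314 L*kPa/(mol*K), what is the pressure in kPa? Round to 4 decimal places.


PV = nRT, solve for P = nRT / V.
nRT = 0.815 * 8.314 * 462 = 3130.4704
P = 3130.4704 / 34.55
P = 90.60695803 kPa, rounded to 4 dp:

90.6070 kPa


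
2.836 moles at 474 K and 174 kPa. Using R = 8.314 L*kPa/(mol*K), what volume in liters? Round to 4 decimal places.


PV = nRT, solve for V = nRT / P.
nRT = 2.836 * 8.314 * 474 = 11176.2109
V = 11176.2109 / 174
V = 64.23109713 L, rounded to 4 dp:

64.2311 L


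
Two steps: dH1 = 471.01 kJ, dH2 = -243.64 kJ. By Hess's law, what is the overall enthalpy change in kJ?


Hess's law: enthalpy is a state function, so add the step enthalpies.
dH_total = dH1 + dH2 = 471.01 + (-243.64)
dH_total = 227.37 kJ:

227.37 kJ


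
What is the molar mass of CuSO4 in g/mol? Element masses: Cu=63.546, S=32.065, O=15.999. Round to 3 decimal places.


M = sum(count * atomic_mass) over atoms.
M = 1*63.546 + 1*32.065 + 4*15.999
M = 63.546 + 32.065 + 63.996
M = 159.607 g/mol, rounded to 3 dp:

159.607 g/mol


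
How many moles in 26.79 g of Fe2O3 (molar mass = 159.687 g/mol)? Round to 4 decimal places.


n = mass / M
n = 26.79 / 159.687
n = 0.16776569 mol, rounded to 4 dp:

0.1678 mol


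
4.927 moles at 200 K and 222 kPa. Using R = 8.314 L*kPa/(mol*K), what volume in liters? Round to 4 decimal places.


PV = nRT, solve for V = nRT / P.
nRT = 4.927 * 8.314 * 200 = 8192.6156
V = 8192.6156 / 222
V = 36.90367387 L, rounded to 4 dp:

36.9037 L


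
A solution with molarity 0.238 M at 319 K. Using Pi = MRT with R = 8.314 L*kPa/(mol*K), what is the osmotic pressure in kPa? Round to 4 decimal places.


Osmotic pressure (van't Hoff): Pi = M*R*T.
RT = 8.314 * 319 = 2652.166
Pi = 0.238 * 2652.166
Pi = 631.215508 kPa, rounded to 4 dp:

631.2155 kPa


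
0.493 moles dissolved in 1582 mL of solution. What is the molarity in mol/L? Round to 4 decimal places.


Convert volume to liters: V_L = V_mL / 1000.
V_L = 1582 / 1000 = 1.582 L
M = n / V_L = 0.493 / 1.582
M = 0.31163085 mol/L, rounded to 4 dp:

0.3116 mol/L


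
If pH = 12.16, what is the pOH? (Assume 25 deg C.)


At 25 deg C, pH + pOH = 14.
pOH = 14 - pH = 14 - 12.16
pOH = 1.84:

1.84


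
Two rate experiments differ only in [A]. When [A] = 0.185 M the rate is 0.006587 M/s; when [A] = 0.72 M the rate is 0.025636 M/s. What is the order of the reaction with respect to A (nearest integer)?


Rate is proportional to [A]^n, so rate2/rate1 = ([A]2/[A]1)^n. Take logs to solve for n.
rate2/rate1 = 0.025636 / 0.006587 = 3.8919
[A]2/[A]1 = 0.72 / 0.185 = 3.8919
n = ln(3.8919) / ln(3.8919) = 1.0
Nearest integer order:

1


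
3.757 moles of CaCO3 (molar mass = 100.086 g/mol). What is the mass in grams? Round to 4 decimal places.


mass = n * M
mass = 3.757 * 100.086
mass = 376.023102 g, rounded to 4 dp:

376.0231 g


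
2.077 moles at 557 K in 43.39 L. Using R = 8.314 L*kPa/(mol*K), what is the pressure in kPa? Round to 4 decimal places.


PV = nRT, solve for P = nRT / V.
nRT = 2.077 * 8.314 * 557 = 9618.3751
P = 9618.3751 / 43.39
P = 221.67262272 kPa, rounded to 4 dp:

221.6726 kPa


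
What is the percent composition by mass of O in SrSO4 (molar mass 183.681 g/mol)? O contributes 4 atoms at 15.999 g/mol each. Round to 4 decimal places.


pct = 100 * (n_elem * M_elem) / M_total
mass_contribution = 4 * 15.999 = 63.996 g/mol
pct = 100 * 63.996 / 183.681
pct = 34.84083819 %, rounded to 4 dp:

34.8408 %


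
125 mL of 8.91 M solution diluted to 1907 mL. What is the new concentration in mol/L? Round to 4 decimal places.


Dilution: M1*V1 = M2*V2, solve for M2.
M2 = M1*V1 / V2
M2 = 8.91 * 125 / 1907
M2 = 1113.75 / 1907
M2 = 0.58403251 mol/L, rounded to 4 dp:

0.5840 mol/L


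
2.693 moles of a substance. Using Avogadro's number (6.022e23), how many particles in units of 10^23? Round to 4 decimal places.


N = n * NA, then divide by 1e23 for the requested units.
N / 1e23 = n * 6.022
N / 1e23 = 2.693 * 6.022
N / 1e23 = 16.217246, rounded to 4 dp:

16.2172


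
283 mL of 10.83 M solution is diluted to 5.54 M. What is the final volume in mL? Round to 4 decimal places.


Dilution: M1*V1 = M2*V2, solve for V2.
V2 = M1*V1 / M2
V2 = 10.83 * 283 / 5.54
V2 = 3064.89 / 5.54
V2 = 553.22924188 mL, rounded to 4 dp:

553.2292 mL


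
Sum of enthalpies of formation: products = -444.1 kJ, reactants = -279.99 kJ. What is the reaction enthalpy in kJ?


dH_rxn = sum(dH_f products) - sum(dH_f reactants)
dH_rxn = -444.1 - (-279.99)
dH_rxn = -164.11 kJ:

-164.11 kJ


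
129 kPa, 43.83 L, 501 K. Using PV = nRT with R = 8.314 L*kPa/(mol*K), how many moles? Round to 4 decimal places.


PV = nRT, solve for n = PV / (RT).
PV = 129 * 43.83 = 5654.07
RT = 8.314 * 501 = 4165.314
n = 5654.07 / 4165.314
n = 1.35741747 mol, rounded to 4 dp:

1.3574 mol


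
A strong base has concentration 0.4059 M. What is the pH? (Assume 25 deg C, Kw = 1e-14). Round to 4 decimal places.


A strong base dissociates completely, so [OH-] equals the given concentration.
pOH = -log10([OH-]) = -log10(0.4059) = 0.391581
pH = 14 - pOH = 14 - 0.391581
pH = 13.608419, rounded to 4 dp:

13.6084


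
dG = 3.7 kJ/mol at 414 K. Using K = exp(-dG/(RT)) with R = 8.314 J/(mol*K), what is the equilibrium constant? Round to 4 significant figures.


dG is in kJ/mol; multiply by 1000 to match R in J/(mol*K).
RT = 8.314 * 414 = 3441.996 J/mol
exponent = -dG*1000 / (RT) = -(3.7*1000) / 3441.996 = -1.07495767
K = exp(-1.07495767)
K = 0.3413122, rounded to 4 significant figures:

0.3413


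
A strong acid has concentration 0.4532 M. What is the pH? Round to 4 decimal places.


A strong acid dissociates completely, so [H+] equals the given concentration.
pH = -log10([H+]) = -log10(0.4532)
pH = 0.3437101, rounded to 4 dp:

0.3437


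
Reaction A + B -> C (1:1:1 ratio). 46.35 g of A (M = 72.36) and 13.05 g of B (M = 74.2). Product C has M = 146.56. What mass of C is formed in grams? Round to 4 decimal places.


Find moles of each reactant; the smaller value is the limiting reagent in a 1:1:1 reaction, so moles_C equals moles of the limiter.
n_A = mass_A / M_A = 46.35 / 72.36 = 0.640547 mol
n_B = mass_B / M_B = 13.05 / 74.2 = 0.175876 mol
Limiting reagent: B (smaller), n_limiting = 0.175876 mol
mass_C = n_limiting * M_C = 0.175876 * 146.56
mass_C = 25.77638656 g, rounded to 4 dp:

25.7764 g


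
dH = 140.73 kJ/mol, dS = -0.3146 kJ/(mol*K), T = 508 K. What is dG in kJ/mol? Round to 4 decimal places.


Gibbs: dG = dH - T*dS (consistent units, dS already in kJ/(mol*K)).
T*dS = 508 * -0.3146 = -159.8168
dG = 140.73 - (-159.8168)
dG = 300.5468 kJ/mol, rounded to 4 dp:

300.5468 kJ/mol


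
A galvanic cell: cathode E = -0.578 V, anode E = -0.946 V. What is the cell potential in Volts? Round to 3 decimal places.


Standard cell potential: E_cell = E_cathode - E_anode.
E_cell = -0.578 - (-0.946)
E_cell = 0.368 V, rounded to 3 dp:

0.368 V


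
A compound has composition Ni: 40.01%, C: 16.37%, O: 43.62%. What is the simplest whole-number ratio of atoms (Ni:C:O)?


Assume 100 g of compound, divide each mass% by atomic mass to get moles, then normalize by the smallest to get a raw atom ratio.
Moles per 100 g: Ni: 40.01/58.693 = 0.6817, C: 16.37/12.011 = 1.3629, O: 43.62/15.999 = 2.7264
Raw ratio (divide by min = 0.6817): Ni: 1.0, C: 1.999, O: 4.0
Multiply by 1 to clear fractions: Ni: 1.0 ~= 1, C: 1.999 ~= 2, O: 4.0 ~= 4
Reduce by GCD to get the simplest whole-number ratio:

1:2:4


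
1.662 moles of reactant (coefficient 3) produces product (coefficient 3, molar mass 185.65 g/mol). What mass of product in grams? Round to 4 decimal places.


Use the coefficient ratio to convert reactant moles to product moles, then multiply by the product's molar mass.
moles_P = moles_R * (coeff_P / coeff_R) = 1.662 * (3/3) = 1.662
mass_P = moles_P * M_P = 1.662 * 185.65
mass_P = 308.5503 g, rounded to 4 dp:

308.5503 g


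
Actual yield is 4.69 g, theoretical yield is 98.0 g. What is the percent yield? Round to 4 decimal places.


% yield = 100 * actual / theoretical
% yield = 100 * 4.69 / 98.0
% yield = 4.78571429 %, rounded to 4 dp:

4.7857 %


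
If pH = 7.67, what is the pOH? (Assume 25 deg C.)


At 25 deg C, pH + pOH = 14.
pOH = 14 - pH = 14 - 7.67
pOH = 6.33:

6.33


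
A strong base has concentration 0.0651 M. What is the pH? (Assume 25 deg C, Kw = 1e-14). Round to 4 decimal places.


A strong base dissociates completely, so [OH-] equals the given concentration.
pOH = -log10([OH-]) = -log10(0.0651) = 1.186419
pH = 14 - pOH = 14 - 1.186419
pH = 12.813581, rounded to 4 dp:

12.8136


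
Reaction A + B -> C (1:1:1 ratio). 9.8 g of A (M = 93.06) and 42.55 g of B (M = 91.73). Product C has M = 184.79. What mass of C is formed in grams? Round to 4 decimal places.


Find moles of each reactant; the smaller value is the limiting reagent in a 1:1:1 reaction, so moles_C equals moles of the limiter.
n_A = mass_A / M_A = 9.8 / 93.06 = 0.105308 mol
n_B = mass_B / M_B = 42.55 / 91.73 = 0.463861 mol
Limiting reagent: A (smaller), n_limiting = 0.105308 mol
mass_C = n_limiting * M_C = 0.105308 * 184.79
mass_C = 19.45986532 g, rounded to 4 dp:

19.4599 g


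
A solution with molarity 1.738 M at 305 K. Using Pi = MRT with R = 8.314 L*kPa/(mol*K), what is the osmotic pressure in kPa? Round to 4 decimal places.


Osmotic pressure (van't Hoff): Pi = M*R*T.
RT = 8.314 * 305 = 2535.77
Pi = 1.738 * 2535.77
Pi = 4407.16826 kPa, rounded to 4 dp:

4407.1683 kPa


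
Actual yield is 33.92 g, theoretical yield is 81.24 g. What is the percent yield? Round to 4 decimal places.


% yield = 100 * actual / theoretical
% yield = 100 * 33.92 / 81.24
% yield = 41.75283112 %, rounded to 4 dp:

41.7528 %


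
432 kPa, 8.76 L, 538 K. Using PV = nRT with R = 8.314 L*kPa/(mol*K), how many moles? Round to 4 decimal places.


PV = nRT, solve for n = PV / (RT).
PV = 432 * 8.76 = 3784.32
RT = 8.314 * 538 = 4472.932
n = 3784.32 / 4472.932
n = 0.84604908 mol, rounded to 4 dp:

0.8460 mol


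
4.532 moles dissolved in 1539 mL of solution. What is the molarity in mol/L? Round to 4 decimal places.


Convert volume to liters: V_L = V_mL / 1000.
V_L = 1539 / 1000 = 1.539 L
M = n / V_L = 4.532 / 1.539
M = 2.94476933 mol/L, rounded to 4 dp:

2.9448 mol/L


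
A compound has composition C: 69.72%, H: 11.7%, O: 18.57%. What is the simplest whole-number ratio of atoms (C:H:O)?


Assume 100 g of compound, divide each mass% by atomic mass to get moles, then normalize by the smallest to get a raw atom ratio.
Moles per 100 g: C: 69.72/12.011 = 5.8047, H: 11.7/1.008 = 11.6071, O: 18.57/15.999 = 1.1607
Raw ratio (divide by min = 1.1607): C: 5.001, H: 10.0, O: 1.0
Multiply by 1 to clear fractions: C: 5.001 ~= 5, H: 10.0 ~= 10, O: 1.0 ~= 1
Reduce by GCD to get the simplest whole-number ratio:

5:10:1


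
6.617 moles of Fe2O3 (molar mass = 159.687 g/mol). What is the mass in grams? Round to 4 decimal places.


mass = n * M
mass = 6.617 * 159.687
mass = 1056.648879 g, rounded to 4 dp:

1056.6489 g


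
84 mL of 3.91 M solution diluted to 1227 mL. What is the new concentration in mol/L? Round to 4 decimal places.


Dilution: M1*V1 = M2*V2, solve for M2.
M2 = M1*V1 / V2
M2 = 3.91 * 84 / 1227
M2 = 328.44 / 1227
M2 = 0.26767726 mol/L, rounded to 4 dp:

0.2677 mol/L


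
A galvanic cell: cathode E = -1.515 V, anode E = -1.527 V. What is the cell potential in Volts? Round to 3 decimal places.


Standard cell potential: E_cell = E_cathode - E_anode.
E_cell = -1.515 - (-1.527)
E_cell = 0.012 V, rounded to 3 dp:

0.012 V


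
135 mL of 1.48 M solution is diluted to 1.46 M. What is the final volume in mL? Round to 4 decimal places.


Dilution: M1*V1 = M2*V2, solve for V2.
V2 = M1*V1 / M2
V2 = 1.48 * 135 / 1.46
V2 = 199.8 / 1.46
V2 = 136.84931507 mL, rounded to 4 dp:

136.8493 mL


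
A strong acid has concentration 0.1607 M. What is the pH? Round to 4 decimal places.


A strong acid dissociates completely, so [H+] equals the given concentration.
pH = -log10([H+]) = -log10(0.1607)
pH = 0.79398412, rounded to 4 dp:

0.7940


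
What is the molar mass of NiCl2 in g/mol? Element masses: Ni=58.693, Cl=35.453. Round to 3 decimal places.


M = sum(count * atomic_mass) over atoms.
M = 1*58.693 + 2*35.453
M = 58.693 + 70.906
M = 129.599 g/mol, rounded to 3 dp:

129.599 g/mol


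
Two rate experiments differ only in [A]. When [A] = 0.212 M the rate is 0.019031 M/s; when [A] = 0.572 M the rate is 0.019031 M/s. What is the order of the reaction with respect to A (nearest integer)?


Rate is proportional to [A]^n, so rate2/rate1 = ([A]2/[A]1)^n. Take logs to solve for n.
rate2/rate1 = 0.019031 / 0.019031 = 1.0
[A]2/[A]1 = 0.572 / 0.212 = 2.6981
n = ln(1.0) / ln(2.6981) = 0.0
Nearest integer order:

0
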